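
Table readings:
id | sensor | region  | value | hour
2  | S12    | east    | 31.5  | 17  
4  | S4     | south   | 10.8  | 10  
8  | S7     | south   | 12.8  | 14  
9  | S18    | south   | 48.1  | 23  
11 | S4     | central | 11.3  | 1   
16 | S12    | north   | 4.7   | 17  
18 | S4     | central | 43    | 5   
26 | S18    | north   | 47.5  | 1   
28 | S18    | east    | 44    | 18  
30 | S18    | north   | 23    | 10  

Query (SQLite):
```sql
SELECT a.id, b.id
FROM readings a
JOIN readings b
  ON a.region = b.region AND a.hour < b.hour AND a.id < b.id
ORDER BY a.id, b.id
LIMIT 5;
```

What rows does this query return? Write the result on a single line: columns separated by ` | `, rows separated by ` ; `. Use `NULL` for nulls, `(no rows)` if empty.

Pairs (a,b) with same region, a.hour < b.hour, a.id < b.id.
region groups: central:{11,18} east:{2,28} north:{16,26,30} south:{4,8,9}
Ordered by (a.id, b.id); first 5.

2 | 28 ; 4 | 8 ; 4 | 9 ; 8 | 9 ; 11 | 18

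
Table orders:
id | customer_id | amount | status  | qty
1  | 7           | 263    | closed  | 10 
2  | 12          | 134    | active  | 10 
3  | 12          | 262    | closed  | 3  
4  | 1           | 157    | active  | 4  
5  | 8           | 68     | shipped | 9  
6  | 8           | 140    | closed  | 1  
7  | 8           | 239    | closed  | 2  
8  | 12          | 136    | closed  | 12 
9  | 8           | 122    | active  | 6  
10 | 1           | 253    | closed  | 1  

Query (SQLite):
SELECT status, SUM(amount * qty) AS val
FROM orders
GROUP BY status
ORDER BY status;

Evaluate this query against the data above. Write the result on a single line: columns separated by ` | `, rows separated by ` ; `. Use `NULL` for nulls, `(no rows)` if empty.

active | 2700 ; closed | 5919 ; shipped | 612

For each row compute amount * qty.
Group by status; take SUM of the expression per group.
  active: ids {2, 4, 9} → SUM(amount * qty)=2700
  closed: ids {1, 3, 6, 7, 8, 10} → SUM(amount * qty)=5919
  shipped: ids {5} → SUM(amount * qty)=612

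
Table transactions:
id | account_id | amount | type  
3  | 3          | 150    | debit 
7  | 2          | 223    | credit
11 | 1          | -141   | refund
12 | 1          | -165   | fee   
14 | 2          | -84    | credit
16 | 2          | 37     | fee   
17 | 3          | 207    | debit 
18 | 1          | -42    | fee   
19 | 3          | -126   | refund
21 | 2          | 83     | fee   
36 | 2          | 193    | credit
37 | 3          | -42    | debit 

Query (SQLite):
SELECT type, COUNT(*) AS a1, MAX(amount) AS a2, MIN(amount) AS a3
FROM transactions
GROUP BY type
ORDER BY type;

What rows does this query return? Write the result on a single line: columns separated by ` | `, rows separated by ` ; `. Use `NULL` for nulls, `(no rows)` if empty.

credit | 3 | 223 | -84 ; debit | 3 | 207 | -42 ; fee | 4 | 83 | -165 ; refund | 2 | -126 | -141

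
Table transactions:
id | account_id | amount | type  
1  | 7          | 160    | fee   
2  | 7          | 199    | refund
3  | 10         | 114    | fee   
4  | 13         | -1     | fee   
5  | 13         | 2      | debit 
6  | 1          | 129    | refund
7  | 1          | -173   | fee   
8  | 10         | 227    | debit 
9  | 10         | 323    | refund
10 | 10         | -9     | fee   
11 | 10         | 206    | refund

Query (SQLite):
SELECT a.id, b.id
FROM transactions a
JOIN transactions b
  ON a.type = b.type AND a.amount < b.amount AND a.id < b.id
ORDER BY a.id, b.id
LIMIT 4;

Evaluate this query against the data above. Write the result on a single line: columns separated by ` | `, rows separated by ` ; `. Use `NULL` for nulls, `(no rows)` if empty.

Pairs (a,b) with same type, a.amount < b.amount, a.id < b.id.
type groups: debit:{5,8} fee:{1,3,4,7,10} refund:{2,6,9,11}
Ordered by (a.id, b.id); first 4.

2 | 9 ; 2 | 11 ; 5 | 8 ; 6 | 9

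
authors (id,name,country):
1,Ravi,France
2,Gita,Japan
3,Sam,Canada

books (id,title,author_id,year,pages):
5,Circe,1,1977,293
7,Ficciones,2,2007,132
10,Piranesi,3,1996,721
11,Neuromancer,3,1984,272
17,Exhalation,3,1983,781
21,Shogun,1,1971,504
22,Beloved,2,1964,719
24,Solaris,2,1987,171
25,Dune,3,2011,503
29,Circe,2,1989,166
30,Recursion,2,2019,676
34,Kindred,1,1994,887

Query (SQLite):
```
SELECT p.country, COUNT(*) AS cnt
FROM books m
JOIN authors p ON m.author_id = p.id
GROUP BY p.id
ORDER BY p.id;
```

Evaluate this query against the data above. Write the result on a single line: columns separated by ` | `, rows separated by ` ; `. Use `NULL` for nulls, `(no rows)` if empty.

France | 3 ; Japan | 5 ; Canada | 4

Join each books row to its authors via author_id.
Group joined rows by authors.id; compute COUNT(*) per group.
  1: ids {5, 21, 34} → COUNT(*)=3
  2: ids {7, 22, 24, 29, 30} → COUNT(*)=5
  3: ids {10, 11, 17, 25} → COUNT(*)=4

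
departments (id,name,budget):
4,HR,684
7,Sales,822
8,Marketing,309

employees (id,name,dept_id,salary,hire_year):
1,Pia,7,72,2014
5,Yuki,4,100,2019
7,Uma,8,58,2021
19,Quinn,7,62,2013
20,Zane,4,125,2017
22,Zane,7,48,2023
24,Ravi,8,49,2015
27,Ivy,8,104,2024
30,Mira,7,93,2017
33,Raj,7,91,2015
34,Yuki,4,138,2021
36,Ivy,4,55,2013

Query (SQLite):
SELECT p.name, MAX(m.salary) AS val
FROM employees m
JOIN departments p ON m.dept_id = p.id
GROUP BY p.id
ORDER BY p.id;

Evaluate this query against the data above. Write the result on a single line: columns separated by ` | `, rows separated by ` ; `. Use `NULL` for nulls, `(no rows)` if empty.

Join each employees row to its departments via dept_id.
Group joined rows by departments.id; compute MAX(m.salary) per group.
  4: ids {5, 20, 34, 36} → MAX(m.salary)=138
  7: ids {1, 19, 22, 30, 33} → MAX(m.salary)=93
  8: ids {7, 24, 27} → MAX(m.salary)=104

HR | 138 ; Sales | 93 ; Marketing | 104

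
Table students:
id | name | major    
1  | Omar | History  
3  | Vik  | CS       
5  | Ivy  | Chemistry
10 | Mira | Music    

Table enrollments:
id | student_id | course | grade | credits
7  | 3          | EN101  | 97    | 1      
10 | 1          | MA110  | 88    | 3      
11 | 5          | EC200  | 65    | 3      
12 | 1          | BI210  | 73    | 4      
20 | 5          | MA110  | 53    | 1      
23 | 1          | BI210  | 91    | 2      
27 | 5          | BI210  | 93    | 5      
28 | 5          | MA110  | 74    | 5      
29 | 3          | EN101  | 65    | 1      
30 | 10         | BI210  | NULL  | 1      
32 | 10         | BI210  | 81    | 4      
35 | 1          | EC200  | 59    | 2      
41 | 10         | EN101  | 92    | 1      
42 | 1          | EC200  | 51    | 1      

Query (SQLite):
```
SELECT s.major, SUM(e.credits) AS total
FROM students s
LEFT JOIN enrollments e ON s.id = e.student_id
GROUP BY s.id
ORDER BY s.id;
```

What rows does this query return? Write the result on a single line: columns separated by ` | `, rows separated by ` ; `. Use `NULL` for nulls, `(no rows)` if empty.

History | 12 ; CS | 2 ; Chemistry | 14 ; Music | 6

LEFT JOIN keeps every students row; unmatched ones get NULL for enrollments columns.
Group by students.id and compute SUM(e.credits). SUM over an all-NULL group is NULL.
  1: ids {10, 12, 23, 35, 42} → SUM(e.credits)=12
  3: ids {7, 29} → SUM(e.credits)=2
  5: ids {11, 20, 27, 28} → SUM(e.credits)=14
  10: ids {30, 32, 41} → SUM(e.credits)=6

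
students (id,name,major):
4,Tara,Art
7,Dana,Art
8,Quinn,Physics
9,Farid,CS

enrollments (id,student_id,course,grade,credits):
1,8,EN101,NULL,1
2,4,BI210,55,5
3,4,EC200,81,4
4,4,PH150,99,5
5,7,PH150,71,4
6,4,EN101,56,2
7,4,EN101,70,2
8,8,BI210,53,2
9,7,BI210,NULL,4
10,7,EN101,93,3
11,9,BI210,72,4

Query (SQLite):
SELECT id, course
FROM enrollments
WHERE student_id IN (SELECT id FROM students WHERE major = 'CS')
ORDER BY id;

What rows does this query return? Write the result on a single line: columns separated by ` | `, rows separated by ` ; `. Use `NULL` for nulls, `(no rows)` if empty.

Inner query: students.id where major = 'CS'.
Outer: keep enrollments rows whose student_id is in that set.
Inner query → {9}

11 | BI210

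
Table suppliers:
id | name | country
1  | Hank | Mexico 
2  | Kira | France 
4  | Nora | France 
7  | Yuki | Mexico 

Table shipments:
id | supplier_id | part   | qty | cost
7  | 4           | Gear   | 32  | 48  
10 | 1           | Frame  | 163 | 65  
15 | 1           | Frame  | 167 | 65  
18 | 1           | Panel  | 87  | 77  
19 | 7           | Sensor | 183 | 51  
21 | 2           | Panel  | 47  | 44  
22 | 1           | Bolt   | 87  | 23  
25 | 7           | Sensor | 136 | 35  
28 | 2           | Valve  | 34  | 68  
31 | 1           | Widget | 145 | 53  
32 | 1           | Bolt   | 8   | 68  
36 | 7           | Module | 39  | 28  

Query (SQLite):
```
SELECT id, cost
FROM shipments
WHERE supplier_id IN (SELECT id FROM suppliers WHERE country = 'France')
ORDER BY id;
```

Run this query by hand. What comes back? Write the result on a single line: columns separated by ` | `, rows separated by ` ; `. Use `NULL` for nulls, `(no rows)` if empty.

Inner query: suppliers.id where country = 'France'.
Outer: keep shipments rows whose supplier_id is in that set.
Inner query → {2, 4}

7 | 48 ; 21 | 44 ; 28 | 68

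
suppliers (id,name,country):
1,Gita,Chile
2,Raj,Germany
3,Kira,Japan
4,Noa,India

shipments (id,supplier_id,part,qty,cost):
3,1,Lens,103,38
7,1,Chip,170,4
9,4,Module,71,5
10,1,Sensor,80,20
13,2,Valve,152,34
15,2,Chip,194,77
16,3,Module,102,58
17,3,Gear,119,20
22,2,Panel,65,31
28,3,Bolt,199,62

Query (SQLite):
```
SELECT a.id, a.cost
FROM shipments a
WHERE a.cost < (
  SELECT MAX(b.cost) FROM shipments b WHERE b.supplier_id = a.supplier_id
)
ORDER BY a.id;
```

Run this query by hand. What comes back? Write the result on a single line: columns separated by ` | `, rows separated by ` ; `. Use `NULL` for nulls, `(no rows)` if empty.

For each shipments row a, compute MAX(cost) over rows sharing a.supplier_id.
Keep row a if a.cost < that per-group MAX.
  supplier_id=1: MAX(cost) = 38
  supplier_id=2: MAX(cost) = 77
  supplier_id=3: MAX(cost) = 62
  supplier_id=4: MAX(cost) = 5

7 | 4 ; 10 | 20 ; 13 | 34 ; 16 | 58 ; 17 | 20 ; 22 | 31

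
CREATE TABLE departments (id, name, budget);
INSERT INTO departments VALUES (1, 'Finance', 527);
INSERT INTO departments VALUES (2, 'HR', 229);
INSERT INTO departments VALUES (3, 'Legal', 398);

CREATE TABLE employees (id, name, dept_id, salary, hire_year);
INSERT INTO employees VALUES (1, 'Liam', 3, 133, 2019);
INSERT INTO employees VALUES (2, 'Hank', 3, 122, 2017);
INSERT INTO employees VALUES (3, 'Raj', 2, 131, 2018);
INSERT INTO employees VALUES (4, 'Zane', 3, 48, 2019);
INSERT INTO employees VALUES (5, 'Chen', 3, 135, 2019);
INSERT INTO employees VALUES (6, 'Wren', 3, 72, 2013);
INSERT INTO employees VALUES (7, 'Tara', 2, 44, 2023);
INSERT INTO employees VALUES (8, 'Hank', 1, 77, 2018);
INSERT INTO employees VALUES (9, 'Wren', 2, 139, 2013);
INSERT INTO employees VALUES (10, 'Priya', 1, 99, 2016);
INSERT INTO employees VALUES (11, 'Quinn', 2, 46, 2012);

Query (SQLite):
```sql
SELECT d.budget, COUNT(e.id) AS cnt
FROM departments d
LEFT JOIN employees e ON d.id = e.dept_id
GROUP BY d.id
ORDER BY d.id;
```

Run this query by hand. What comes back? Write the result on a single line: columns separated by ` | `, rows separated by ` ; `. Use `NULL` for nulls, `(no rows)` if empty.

LEFT JOIN keeps every departments row; unmatched ones get NULL for employees columns.
Group by departments.id and compute COUNT(e.id). COUNT(col) of an all-NULL group is 0.
  1: ids {8, 10} → COUNT(e.id)=2
  2: ids {3, 7, 9, 11} → COUNT(e.id)=4
  3: ids {1, 2, 4, 5, 6} → COUNT(e.id)=5

527 | 2 ; 229 | 4 ; 398 | 5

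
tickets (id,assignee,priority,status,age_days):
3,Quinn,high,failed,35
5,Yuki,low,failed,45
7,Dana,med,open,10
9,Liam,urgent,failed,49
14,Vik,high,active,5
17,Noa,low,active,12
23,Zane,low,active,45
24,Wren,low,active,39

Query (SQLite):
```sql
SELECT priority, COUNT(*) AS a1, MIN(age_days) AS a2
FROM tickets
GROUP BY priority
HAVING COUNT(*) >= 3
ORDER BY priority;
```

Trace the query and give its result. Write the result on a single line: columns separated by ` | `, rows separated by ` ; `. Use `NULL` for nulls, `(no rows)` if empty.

Group tickets by priority.
Per group compute: COUNT(*), MIN(age_days).
HAVING: drop groups with fewer than 3 rows.
  high: ids {3, 14} → COUNT(*)=2, MIN(age_days)=5
  low: ids {5, 17, 23, 24} → COUNT(*)=4, MIN(age_days)=12
  med: ids {7} → COUNT(*)=1, MIN(age_days)=10
  urgent: ids {9} → COUNT(*)=1, MIN(age_days)=49

low | 4 | 12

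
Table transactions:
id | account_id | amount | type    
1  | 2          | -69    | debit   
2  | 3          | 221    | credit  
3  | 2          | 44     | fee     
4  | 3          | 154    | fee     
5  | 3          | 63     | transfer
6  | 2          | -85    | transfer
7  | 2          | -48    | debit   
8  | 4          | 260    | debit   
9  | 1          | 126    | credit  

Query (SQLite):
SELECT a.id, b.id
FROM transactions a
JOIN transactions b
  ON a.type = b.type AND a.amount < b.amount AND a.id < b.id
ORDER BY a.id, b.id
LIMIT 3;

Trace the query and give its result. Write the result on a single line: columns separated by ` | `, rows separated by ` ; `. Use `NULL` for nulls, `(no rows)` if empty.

1 | 7 ; 1 | 8 ; 3 | 4

Pairs (a,b) with same type, a.amount < b.amount, a.id < b.id.
type groups: credit:{2,9} debit:{1,7,8} fee:{3,4} transfer:{5,6}
Ordered by (a.id, b.id); first 3.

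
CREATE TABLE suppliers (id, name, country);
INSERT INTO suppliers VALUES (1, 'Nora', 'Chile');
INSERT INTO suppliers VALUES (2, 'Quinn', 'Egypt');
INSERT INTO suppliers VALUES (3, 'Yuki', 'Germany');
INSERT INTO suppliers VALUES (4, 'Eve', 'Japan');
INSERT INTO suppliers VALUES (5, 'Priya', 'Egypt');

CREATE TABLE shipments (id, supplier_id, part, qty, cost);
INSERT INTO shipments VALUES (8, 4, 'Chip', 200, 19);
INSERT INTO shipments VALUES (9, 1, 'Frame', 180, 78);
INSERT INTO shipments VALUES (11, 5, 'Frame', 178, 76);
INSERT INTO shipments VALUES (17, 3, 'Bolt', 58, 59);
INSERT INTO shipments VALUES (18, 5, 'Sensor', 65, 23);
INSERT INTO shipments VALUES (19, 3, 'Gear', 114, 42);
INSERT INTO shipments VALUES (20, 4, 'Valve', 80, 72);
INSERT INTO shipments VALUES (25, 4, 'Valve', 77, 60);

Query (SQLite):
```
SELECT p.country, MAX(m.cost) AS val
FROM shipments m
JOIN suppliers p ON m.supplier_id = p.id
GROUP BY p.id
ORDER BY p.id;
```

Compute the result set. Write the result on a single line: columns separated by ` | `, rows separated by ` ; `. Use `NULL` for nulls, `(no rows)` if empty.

Chile | 78 ; Germany | 59 ; Japan | 72 ; Egypt | 76

Join each shipments row to its suppliers via supplier_id.
Group joined rows by suppliers.id; compute MAX(m.cost) per group.
  1: ids {9} → MAX(m.cost)=78
  3: ids {17, 19} → MAX(m.cost)=59
  4: ids {8, 20, 25} → MAX(m.cost)=72
  5: ids {11, 18} → MAX(m.cost)=76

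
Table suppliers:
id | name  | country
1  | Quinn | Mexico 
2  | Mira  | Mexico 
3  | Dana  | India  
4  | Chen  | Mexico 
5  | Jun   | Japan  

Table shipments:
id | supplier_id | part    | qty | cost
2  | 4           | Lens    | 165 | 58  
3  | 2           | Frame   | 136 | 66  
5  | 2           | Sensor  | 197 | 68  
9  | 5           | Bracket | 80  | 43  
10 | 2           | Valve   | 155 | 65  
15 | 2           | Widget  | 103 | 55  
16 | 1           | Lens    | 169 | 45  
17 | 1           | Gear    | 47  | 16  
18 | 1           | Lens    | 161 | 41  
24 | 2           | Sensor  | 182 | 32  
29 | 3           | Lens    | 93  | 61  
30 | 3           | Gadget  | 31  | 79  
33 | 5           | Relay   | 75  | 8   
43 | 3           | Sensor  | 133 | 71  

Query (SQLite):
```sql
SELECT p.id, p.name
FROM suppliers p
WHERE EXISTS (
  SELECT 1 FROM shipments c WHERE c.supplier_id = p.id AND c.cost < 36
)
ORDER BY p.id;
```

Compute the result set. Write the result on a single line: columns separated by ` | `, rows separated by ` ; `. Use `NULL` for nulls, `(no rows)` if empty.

1 | Quinn ; 2 | Mira ; 5 | Jun

For each suppliers row, check whether any shipments with matching supplier_id has cost < 36.
Keep rows where that is true.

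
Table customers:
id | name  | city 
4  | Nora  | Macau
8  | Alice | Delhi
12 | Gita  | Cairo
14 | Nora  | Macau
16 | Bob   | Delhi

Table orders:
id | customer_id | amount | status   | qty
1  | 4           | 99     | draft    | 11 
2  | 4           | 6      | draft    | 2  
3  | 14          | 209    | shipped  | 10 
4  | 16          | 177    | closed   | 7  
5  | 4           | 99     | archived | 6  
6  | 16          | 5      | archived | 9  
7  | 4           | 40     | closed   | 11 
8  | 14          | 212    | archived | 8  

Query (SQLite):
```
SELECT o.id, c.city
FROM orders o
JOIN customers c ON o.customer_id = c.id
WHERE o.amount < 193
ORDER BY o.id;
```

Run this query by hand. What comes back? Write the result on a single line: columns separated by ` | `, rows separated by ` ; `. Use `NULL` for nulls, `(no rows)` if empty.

1 | Macau ; 2 | Macau ; 4 | Delhi ; 5 | Macau ; 6 | Delhi ; 7 | Macau

Each orders row matches the customers row where customer_id = customers.id.
Then keep rows with o.amount < 193.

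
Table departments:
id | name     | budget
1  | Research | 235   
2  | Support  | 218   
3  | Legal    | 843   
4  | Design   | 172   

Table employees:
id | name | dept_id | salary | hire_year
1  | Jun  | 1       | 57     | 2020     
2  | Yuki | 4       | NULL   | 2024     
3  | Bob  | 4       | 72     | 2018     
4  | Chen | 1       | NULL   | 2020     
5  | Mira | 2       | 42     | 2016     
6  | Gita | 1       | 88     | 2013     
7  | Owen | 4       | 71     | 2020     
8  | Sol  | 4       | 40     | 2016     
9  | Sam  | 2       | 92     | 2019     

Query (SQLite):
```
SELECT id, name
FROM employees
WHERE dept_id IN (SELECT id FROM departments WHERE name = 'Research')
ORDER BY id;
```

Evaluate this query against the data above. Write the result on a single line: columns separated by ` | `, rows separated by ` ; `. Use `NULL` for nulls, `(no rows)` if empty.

1 | Jun ; 4 | Chen ; 6 | Gita

Inner query: departments.id where name = 'Research'.
Outer: keep employees rows whose dept_id is in that set.
Inner query → {1}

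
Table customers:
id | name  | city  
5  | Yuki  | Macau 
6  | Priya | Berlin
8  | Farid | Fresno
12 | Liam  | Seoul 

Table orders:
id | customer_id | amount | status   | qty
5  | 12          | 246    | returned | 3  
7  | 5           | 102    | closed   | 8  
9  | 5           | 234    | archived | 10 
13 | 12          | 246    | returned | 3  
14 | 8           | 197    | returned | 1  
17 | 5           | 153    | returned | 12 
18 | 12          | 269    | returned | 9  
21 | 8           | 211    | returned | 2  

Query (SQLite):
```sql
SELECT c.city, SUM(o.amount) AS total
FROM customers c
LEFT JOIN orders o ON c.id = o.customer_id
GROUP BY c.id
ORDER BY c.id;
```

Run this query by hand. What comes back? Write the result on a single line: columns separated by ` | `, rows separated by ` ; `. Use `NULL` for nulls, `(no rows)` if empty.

LEFT JOIN keeps every customers row; unmatched ones get NULL for orders columns.
Group by customers.id and compute SUM(o.amount). SUM over an all-NULL group is NULL.
  5: ids {7, 9, 17} → SUM(o.amount)=489
  6: ids {—} → SUM(o.amount)=NULL
  8: ids {14, 21} → SUM(o.amount)=408
  12: ids {5, 13, 18} → SUM(o.amount)=761

Macau | 489 ; Berlin | NULL ; Fresno | 408 ; Seoul | 761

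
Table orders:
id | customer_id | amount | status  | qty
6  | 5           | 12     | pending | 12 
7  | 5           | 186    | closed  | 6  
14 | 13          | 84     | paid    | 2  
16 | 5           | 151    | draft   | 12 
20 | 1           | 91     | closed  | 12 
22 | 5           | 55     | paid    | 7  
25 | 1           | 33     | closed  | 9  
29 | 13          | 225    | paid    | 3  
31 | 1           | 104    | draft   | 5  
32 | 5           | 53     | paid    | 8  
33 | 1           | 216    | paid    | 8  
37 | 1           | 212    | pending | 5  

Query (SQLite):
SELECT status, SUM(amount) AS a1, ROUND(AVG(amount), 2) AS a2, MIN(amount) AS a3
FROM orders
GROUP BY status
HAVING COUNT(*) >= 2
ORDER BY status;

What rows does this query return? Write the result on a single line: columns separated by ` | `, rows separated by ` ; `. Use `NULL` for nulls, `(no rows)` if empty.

closed | 310 | 103.33 | 33 ; draft | 255 | 127.5 | 104 ; paid | 633 | 126.6 | 53 ; pending | 224 | 112 | 12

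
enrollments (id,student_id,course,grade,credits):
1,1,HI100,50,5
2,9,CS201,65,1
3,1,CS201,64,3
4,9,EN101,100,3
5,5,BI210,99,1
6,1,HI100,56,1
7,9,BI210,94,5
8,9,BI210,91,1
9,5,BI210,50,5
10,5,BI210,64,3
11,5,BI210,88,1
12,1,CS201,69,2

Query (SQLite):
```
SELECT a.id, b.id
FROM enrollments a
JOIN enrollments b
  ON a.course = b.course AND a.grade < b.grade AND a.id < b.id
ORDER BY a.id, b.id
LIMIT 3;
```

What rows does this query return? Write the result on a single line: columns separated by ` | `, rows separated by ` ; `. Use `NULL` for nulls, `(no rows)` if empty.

1 | 6 ; 2 | 12 ; 3 | 12

Pairs (a,b) with same course, a.grade < b.grade, a.id < b.id.
course groups: BI210:{5,7,8,9,10,11} CS201:{2,3,12} EN101:{4} HI100:{1,6}
Ordered by (a.id, b.id); first 3.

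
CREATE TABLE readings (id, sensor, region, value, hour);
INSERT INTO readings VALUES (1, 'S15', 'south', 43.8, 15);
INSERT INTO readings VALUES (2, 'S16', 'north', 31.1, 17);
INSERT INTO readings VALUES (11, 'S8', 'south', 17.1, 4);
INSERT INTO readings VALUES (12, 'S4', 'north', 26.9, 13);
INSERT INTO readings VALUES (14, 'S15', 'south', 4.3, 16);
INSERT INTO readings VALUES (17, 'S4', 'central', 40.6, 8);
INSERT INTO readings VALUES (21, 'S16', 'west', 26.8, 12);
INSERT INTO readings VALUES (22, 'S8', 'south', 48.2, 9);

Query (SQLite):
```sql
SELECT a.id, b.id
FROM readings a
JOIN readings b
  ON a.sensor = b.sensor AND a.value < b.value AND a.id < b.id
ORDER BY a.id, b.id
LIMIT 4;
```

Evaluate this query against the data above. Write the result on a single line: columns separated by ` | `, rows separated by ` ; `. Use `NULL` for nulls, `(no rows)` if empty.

11 | 22 ; 12 | 17

Pairs (a,b) with same sensor, a.value < b.value, a.id < b.id.
sensor groups: S15:{1,14} S16:{2,21} S4:{12,17} S8:{11,22}
Ordered by (a.id, b.id); first 4.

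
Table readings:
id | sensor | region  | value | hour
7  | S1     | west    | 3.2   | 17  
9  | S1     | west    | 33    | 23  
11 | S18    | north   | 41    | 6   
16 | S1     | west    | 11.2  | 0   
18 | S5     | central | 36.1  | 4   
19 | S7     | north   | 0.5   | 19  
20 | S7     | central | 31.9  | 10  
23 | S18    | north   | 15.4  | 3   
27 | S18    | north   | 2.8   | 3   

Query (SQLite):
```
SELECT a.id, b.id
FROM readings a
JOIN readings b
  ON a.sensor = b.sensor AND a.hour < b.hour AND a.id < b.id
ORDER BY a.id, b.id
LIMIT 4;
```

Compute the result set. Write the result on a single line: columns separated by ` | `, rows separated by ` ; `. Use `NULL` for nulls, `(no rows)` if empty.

Pairs (a,b) with same sensor, a.hour < b.hour, a.id < b.id.
sensor groups: S1:{7,9,16} S18:{11,23,27} S5:{18} S7:{19,20}
Ordered by (a.id, b.id); first 4.

7 | 9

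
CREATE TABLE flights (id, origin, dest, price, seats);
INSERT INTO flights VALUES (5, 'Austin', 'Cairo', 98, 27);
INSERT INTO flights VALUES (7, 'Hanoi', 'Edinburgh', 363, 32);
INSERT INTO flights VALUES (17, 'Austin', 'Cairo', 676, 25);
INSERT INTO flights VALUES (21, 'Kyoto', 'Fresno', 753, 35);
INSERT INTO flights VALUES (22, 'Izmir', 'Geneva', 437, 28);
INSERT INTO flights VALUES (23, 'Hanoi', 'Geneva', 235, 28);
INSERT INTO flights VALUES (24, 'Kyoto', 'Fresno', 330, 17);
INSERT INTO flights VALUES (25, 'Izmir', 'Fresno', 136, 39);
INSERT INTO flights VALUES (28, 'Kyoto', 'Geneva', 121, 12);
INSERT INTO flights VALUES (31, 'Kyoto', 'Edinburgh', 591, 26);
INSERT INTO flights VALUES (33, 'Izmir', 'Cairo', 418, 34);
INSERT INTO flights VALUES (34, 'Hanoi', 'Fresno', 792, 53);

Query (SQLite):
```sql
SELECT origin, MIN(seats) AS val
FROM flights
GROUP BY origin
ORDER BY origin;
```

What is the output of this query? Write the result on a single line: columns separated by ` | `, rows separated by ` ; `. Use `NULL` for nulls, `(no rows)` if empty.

Austin | 25 ; Hanoi | 28 ; Izmir | 28 ; Kyoto | 12

Partition flights by origin; compute MIN(seats) within each group.
  Austin: ids {5, 17} → MIN(seats)=25
  Hanoi: ids {7, 23, 34} → MIN(seats)=28
  Izmir: ids {22, 25, 33} → MIN(seats)=28
  Kyoto: ids {21, 24, 28, 31} → MIN(seats)=12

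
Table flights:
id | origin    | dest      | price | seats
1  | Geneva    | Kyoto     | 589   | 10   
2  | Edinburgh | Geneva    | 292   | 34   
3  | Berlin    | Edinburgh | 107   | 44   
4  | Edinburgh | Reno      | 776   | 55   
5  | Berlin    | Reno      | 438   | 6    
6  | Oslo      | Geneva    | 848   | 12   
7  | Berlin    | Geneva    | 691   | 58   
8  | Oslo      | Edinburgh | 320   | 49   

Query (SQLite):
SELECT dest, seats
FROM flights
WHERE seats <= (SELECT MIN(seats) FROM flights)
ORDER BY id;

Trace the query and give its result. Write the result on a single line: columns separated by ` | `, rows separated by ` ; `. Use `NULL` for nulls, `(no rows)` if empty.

Scalar subquery: MIN(seats) over all flights rows = 6.
Keep rows where seats <= that value.

Reno | 6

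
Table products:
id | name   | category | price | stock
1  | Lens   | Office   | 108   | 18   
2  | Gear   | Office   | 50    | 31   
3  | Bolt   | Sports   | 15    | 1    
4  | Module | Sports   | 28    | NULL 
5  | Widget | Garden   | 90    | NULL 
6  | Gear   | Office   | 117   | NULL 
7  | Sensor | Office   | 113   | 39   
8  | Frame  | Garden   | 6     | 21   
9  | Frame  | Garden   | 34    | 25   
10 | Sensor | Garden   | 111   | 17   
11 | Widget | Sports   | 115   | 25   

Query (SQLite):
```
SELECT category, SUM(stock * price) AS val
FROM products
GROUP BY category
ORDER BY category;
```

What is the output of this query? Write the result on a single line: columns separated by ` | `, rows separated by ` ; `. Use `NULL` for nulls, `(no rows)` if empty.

For each row compute stock * price.
Group by category; take SUM of the expression per group.
  Garden: ids {5, 8, 9, 10} → SUM(stock * price)=2863
  Office: ids {1, 2, 6, 7} → SUM(stock * price)=7901
  Sports: ids {3, 4, 11} → SUM(stock * price)=2890

Garden | 2863 ; Office | 7901 ; Sports | 2890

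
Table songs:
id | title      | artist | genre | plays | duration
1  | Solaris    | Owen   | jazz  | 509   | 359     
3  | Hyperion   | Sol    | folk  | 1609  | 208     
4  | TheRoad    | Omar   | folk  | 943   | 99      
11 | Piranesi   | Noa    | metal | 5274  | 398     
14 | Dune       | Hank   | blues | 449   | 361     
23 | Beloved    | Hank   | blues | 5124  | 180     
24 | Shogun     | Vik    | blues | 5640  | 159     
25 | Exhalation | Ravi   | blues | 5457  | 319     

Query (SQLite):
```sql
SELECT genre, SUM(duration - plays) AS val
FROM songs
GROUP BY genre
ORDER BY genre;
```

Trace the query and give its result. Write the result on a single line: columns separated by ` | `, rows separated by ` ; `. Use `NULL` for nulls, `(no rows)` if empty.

For each row compute duration - plays.
Group by genre; take SUM of the expression per group.
  blues: ids {14, 23, 24, 25} → SUM(duration - plays)=-15651
  folk: ids {3, 4} → SUM(duration - plays)=-2245
  jazz: ids {1} → SUM(duration - plays)=-150
  metal: ids {11} → SUM(duration - plays)=-4876

blues | -15651 ; folk | -2245 ; jazz | -150 ; metal | -4876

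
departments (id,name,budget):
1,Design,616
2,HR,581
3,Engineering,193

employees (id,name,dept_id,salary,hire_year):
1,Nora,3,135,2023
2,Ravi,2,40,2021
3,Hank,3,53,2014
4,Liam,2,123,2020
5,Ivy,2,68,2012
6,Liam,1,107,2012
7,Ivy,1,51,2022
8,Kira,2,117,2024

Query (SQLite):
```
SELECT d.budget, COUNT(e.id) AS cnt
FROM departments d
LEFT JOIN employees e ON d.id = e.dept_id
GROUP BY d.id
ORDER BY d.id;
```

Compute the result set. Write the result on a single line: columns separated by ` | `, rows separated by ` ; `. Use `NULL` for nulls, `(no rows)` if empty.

LEFT JOIN keeps every departments row; unmatched ones get NULL for employees columns.
Group by departments.id and compute COUNT(e.id). COUNT(col) of an all-NULL group is 0.
  1: ids {6, 7} → COUNT(e.id)=2
  2: ids {2, 4, 5, 8} → COUNT(e.id)=4
  3: ids {1, 3} → COUNT(e.id)=2

616 | 2 ; 581 | 4 ; 193 | 2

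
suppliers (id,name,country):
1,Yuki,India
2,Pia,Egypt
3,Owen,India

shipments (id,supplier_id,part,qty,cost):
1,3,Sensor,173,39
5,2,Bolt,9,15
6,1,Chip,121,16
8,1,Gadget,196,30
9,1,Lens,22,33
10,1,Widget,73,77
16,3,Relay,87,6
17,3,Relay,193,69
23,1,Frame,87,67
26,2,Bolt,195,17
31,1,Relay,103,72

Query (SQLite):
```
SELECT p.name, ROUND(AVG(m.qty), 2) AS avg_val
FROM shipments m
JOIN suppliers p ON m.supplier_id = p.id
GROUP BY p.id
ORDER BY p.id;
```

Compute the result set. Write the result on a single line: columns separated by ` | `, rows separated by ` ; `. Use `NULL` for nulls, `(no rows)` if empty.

Yuki | 100.33 ; Pia | 102 ; Owen | 151

Join each shipments row to its suppliers via supplier_id.
Group joined rows by suppliers.id; compute ROUND(AVG(m.qty), 2) per group.
  1: ids {6, 8, 9, 10, 23, 31} → ROUND(AVG(m.qty), 2)=100.33
  2: ids {5, 26} → ROUND(AVG(m.qty), 2)=102
  3: ids {1, 16, 17} → ROUND(AVG(m.qty), 2)=151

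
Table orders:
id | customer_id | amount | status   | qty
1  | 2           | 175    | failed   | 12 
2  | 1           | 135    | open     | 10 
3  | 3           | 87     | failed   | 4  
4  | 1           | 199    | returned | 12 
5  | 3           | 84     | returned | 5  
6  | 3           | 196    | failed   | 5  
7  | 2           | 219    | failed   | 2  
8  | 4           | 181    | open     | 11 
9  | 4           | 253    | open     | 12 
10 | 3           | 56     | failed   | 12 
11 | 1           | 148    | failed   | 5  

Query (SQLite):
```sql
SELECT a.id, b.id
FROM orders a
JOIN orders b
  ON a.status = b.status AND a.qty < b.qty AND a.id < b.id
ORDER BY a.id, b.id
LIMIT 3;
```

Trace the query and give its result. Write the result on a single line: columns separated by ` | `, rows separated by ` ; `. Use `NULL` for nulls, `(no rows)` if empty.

Pairs (a,b) with same status, a.qty < b.qty, a.id < b.id.
status groups: failed:{1,3,6,7,10,11} open:{2,8,9} returned:{4,5}
Ordered by (a.id, b.id); first 3.

2 | 8 ; 2 | 9 ; 3 | 6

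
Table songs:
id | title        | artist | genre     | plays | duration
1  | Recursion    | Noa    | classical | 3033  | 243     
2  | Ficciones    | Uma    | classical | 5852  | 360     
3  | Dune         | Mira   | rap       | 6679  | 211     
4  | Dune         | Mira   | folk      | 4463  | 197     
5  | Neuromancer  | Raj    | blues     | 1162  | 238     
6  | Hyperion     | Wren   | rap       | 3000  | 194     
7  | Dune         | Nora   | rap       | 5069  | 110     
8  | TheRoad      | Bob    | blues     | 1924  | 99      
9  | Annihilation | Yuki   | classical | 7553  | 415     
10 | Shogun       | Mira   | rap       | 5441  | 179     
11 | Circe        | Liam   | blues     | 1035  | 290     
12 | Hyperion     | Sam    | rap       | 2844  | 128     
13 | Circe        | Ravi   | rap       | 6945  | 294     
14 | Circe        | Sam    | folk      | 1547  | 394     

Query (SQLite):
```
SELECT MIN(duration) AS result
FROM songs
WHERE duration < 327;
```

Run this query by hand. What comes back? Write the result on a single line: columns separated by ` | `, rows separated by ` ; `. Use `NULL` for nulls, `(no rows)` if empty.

Rows where duration < 327 → duration values: [243, 211, 197, 238, 194, 110, 99, 179, 290, 128, 294].
MIN of non-NULL values = 99.

99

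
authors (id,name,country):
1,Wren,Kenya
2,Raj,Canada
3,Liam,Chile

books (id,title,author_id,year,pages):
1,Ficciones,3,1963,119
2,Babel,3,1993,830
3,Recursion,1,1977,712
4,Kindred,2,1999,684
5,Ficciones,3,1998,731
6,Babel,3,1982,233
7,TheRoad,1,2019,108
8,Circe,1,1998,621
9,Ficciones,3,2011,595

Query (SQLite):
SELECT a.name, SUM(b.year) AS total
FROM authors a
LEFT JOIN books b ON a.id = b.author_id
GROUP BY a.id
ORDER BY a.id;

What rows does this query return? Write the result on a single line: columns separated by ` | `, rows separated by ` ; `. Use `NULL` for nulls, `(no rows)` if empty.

Wren | 5994 ; Raj | 1999 ; Liam | 9947

LEFT JOIN keeps every authors row; unmatched ones get NULL for books columns.
Group by authors.id and compute SUM(b.year). SUM over an all-NULL group is NULL.
  1: ids {3, 7, 8} → SUM(b.year)=5994
  2: ids {4} → SUM(b.year)=1999
  3: ids {1, 2, 5, 6, 9} → SUM(b.year)=9947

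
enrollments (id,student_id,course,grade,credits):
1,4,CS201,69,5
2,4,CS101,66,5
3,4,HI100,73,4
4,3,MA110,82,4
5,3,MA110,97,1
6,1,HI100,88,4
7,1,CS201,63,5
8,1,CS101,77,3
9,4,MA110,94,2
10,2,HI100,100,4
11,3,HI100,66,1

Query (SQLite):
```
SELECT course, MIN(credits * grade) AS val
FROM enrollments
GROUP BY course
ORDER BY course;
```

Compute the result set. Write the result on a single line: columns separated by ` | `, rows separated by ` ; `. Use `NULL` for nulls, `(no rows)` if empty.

CS101 | 231 ; CS201 | 315 ; HI100 | 66 ; MA110 | 97

For each row compute credits * grade.
Group by course; take MIN of the expression per group.
  CS101: ids {2, 8} → MIN(credits * grade)=231
  CS201: ids {1, 7} → MIN(credits * grade)=315
  HI100: ids {3, 6, 10, 11} → MIN(credits * grade)=66
  MA110: ids {4, 5, 9} → MIN(credits * grade)=97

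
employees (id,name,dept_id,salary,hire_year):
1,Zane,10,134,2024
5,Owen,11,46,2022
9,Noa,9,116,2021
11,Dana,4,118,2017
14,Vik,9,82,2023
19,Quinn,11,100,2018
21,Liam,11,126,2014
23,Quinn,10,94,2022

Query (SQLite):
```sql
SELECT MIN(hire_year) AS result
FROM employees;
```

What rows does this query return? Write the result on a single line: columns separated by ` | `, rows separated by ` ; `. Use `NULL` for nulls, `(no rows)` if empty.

All hire_year values: [2024, 2022, 2021, 2017, 2023, 2018, 2014, 2022].
MIN of non-NULL values = 2014.

2014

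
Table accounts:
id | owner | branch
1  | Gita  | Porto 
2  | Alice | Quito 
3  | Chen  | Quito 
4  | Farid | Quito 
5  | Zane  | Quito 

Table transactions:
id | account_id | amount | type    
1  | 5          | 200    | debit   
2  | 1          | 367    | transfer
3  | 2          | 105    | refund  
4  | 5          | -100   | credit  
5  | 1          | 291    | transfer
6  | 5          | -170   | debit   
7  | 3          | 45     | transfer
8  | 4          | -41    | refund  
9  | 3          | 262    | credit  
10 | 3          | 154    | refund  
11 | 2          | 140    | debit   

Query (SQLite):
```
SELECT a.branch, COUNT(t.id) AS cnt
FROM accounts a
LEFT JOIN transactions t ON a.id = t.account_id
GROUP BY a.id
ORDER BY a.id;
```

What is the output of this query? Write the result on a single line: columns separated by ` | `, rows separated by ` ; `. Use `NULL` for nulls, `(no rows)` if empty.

Porto | 2 ; Quito | 2 ; Quito | 3 ; Quito | 1 ; Quito | 3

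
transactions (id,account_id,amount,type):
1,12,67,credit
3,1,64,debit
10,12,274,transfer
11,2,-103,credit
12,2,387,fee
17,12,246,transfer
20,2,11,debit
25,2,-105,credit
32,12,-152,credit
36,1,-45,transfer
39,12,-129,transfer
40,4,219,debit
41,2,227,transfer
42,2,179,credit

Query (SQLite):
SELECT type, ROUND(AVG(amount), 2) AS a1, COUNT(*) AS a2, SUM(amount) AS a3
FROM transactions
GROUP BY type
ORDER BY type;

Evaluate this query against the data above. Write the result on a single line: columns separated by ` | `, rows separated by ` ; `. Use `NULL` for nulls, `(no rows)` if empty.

credit | -22.8 | 5 | -114 ; debit | 98 | 3 | 294 ; fee | 387 | 1 | 387 ; transfer | 114.6 | 5 | 573

Group transactions by type.
Per group compute: ROUND(AVG(amount), 2), COUNT(*), SUM(amount).
  credit: ids {1, 11, 25, 32, 42} → ROUND(AVG(amount), 2)=-22.8, COUNT(*)=5, SUM(amount)=-114
  debit: ids {3, 20, 40} → ROUND(AVG(amount), 2)=98, COUNT(*)=3, SUM(amount)=294
  fee: ids {12} → ROUND(AVG(amount), 2)=387, COUNT(*)=1, SUM(amount)=387
  transfer: ids {10, 17, 36, 39, 41} → ROUND(AVG(amount), 2)=114.6, COUNT(*)=5, SUM(amount)=573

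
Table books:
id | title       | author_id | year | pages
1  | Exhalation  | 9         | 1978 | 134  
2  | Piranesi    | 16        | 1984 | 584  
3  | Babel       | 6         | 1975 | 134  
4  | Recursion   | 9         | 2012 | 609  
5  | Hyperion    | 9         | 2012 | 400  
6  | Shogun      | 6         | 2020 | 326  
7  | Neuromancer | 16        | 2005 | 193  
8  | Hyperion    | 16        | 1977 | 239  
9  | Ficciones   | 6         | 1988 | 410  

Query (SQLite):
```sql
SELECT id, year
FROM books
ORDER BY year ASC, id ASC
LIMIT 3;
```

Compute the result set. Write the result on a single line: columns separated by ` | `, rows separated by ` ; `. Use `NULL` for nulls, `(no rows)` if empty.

Sort by year asc, tiebreak id asc: (1975, id=3), (1977, id=8), (1978, id=1), (1984, id=2), (1988, id=9), (2005, id=7) …. Take first 3.

3 | 1975 ; 8 | 1977 ; 1 | 1978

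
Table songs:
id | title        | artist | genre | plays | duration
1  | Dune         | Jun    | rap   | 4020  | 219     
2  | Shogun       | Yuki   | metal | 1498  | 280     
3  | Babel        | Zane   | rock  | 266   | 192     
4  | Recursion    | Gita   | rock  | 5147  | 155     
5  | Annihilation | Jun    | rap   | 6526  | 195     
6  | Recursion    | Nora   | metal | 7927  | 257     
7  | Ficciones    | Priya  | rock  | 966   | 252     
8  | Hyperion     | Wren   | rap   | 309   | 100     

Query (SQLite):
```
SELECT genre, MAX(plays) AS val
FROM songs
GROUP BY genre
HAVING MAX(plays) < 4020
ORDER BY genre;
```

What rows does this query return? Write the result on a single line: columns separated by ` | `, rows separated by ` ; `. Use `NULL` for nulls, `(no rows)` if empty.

(no rows)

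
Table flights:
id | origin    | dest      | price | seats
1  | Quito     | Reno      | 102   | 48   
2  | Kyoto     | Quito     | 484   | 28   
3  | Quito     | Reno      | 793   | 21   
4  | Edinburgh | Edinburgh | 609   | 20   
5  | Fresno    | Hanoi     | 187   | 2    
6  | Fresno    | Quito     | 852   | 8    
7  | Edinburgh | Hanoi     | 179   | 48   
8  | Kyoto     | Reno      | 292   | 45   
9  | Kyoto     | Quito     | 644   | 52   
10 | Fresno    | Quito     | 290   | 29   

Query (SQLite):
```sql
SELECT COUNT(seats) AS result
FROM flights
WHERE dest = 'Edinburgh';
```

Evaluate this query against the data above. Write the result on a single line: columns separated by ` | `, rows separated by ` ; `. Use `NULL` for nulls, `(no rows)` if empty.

Rows where dest='Edinburgh' → seats values: [20].
COUNT(seats) counts non-NULL values → 1.

1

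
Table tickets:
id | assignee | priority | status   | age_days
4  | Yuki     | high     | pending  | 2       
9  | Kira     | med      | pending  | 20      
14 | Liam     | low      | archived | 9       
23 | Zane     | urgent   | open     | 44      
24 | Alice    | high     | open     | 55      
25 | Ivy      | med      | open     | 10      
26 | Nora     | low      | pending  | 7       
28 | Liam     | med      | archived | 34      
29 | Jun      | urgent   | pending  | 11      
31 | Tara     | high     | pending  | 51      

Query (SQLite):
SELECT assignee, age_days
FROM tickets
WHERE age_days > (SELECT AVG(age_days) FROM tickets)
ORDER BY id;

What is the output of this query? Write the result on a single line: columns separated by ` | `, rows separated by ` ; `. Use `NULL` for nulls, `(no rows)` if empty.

Zane | 44 ; Alice | 55 ; Liam | 34 ; Tara | 51

Scalar subquery: AVG(age_days) over all tickets rows = 24.3.
Keep rows where age_days > that value.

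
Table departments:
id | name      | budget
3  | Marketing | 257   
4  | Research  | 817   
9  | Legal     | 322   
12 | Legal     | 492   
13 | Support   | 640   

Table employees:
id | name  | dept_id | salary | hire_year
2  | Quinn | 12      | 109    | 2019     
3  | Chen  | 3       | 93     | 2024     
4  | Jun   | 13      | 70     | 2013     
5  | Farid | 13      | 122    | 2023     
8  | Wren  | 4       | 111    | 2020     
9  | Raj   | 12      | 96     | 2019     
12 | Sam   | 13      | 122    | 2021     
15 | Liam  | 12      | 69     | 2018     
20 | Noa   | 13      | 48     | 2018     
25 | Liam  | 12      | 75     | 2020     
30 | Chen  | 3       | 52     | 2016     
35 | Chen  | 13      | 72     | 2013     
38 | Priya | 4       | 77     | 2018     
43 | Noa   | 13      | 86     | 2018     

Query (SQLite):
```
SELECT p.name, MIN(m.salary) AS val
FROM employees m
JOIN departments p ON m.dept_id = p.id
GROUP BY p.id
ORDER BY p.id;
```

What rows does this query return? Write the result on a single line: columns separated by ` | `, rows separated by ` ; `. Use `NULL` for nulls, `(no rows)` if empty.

Marketing | 52 ; Research | 77 ; Legal | 69 ; Support | 48

Join each employees row to its departments via dept_id.
Group joined rows by departments.id; compute MIN(m.salary) per group.
  3: ids {3, 30} → MIN(m.salary)=52
  4: ids {8, 38} → MIN(m.salary)=77
  12: ids {2, 9, 15, 25} → MIN(m.salary)=69
  13: ids {4, 5, 12, 20, 35, 43} → MIN(m.salary)=48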